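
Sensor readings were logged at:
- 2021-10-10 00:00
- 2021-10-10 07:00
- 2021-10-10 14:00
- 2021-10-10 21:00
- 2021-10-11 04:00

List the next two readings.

2021-10-11 11:00, 2021-10-11 18:00

Gaps: 7, 7, 7, 7 hours — each event is 7 hours after the previous one.
2021-10-11 04:00 + 7 h = 2021-10-11 11:00.
2021-10-11 11:00 + 7 h = 2021-10-11 18:00.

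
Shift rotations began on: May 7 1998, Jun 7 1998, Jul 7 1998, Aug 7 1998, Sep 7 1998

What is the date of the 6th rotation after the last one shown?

Mar 7 1999

Each date is the 7th; the gaps (31, 30, 31, 31) track the month lengths.
The rule is the 7th of each month.
Next: October 1998 → Oct 7 1998.
November 1998: Nov 7 1998.
December 1998: Dec 7 1998.
Next: January 1999 → Jan 7 1999.
February 1999: Feb 7 1999.
Next: March 1999 → Mar 7 1999.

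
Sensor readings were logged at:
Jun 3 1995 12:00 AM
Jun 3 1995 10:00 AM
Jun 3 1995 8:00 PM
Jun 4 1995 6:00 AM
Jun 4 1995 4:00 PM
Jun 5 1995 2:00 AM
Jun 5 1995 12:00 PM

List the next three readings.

Jun 5 1995 10:00 PM, Jun 6 1995 8:00 AM, Jun 6 1995 6:00 PM

Spacing: 10, 10, 10, 10, 10, 10 h — constant 10 h.
Jun 5 1995 12:00 PM + 10 h = Jun 5 1995 10:00 PM.
Jun 5 1995 10:00 PM + 10 h = Jun 6 1995 8:00 AM.
Jun 6 1995 8:00 AM + 10 h = Jun 6 1995 6:00 PM.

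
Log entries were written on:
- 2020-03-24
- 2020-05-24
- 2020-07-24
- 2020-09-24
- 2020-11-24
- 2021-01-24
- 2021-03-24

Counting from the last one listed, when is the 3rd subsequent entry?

2021-09-24

The day-of-month is always 24 (61, 61, 62, 61, 61, 59 days between events).
So this recurs on the 24th of every 2 months.
May 2021: 2021-05-24.
July 2021: 2021-07-24.
Next: September 2021 → 2021-09-24.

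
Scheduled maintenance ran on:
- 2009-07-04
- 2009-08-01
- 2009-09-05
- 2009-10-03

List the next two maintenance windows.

These are Saturdays at 28- or 35-day spacing (28, 35, 28).
The pattern: 1st Saturday of the month.
1st Saturday of November 2009: 2009-11-07.
December 2009 — 1st Saturday is 2009-12-05.

2009-11-07, 2009-12-05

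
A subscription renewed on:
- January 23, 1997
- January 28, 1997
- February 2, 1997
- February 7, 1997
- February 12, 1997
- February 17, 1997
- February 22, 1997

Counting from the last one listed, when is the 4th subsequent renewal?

March 14, 1997

The spacing is 5, 5, 5, 5, 5, 5 days — always 5 days.
February 22, 1997 + 5 days = February 27, 1997.
February 27, 1997 + 5 days = March 4, 1997.
March 4, 1997 + 5 days = March 9, 1997.
March 9, 1997 + 5 days = March 14, 1997.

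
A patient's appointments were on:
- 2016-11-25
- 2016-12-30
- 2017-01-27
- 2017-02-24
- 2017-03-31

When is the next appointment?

Every date is a Friday; gaps 35, 28, 28, 35 days.
Each is the last Friday of its month (at least one falls on the 29th or later, ruling out '4th Friday').
April 2017 ends with Friday 2017-04-28.

2017-04-28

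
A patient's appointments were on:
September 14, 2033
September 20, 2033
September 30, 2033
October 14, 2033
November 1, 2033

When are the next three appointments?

November 23, 2033; December 19, 2033; January 18, 2034

Intervals are 6, 10, 14, 18 days — an arithmetic progression with common difference 4.
Next gap: 22 days. November 1, 2033 + 22 days = November 23, 2033.
Next gap: 26 days. November 23, 2033 + 26 days = December 19, 2033.
Next gap: 30 days. December 19, 2033 + 30 days = January 18, 2034.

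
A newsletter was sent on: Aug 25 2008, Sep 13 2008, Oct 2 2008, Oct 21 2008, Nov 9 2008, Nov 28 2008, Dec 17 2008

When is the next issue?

Gaps between consecutive events: 19, 19, 19, 19, 19, 19 days — a constant 19-day interval.
Dec 17 2008 + 19 days = Jan 5 2009.

Jan 5 2009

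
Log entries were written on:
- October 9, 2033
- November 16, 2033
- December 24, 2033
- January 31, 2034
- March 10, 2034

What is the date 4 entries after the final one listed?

Gaps between consecutive events: 38, 38, 38, 38 days — a constant 38-day interval.
March 10, 2034 + 38 days = April 17, 2034.
April 17, 2034 + 38 days = May 25, 2034.
May 25, 2034 + 38 days = July 2, 2034.
July 2, 2034 + 38 days = August 9, 2034.

August 9, 2034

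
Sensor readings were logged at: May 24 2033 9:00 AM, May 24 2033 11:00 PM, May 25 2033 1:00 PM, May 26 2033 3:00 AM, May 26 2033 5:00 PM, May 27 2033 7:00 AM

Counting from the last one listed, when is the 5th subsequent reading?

May 30 2033 5:00 AM

The interval is a steady 14 hours (14, 14, 14, 14, 14).
May 27 2033 7:00 AM + 14 h = May 27 2033 9:00 PM.
May 27 2033 9:00 PM + 14 h = May 28 2033 11:00 AM.
May 28 2033 11:00 AM + 14 h = May 29 2033 1:00 AM.
May 29 2033 1:00 AM + 14 h = May 29 2033 3:00 PM.
May 29 2033 3:00 PM + 14 h = May 30 2033 5:00 AM.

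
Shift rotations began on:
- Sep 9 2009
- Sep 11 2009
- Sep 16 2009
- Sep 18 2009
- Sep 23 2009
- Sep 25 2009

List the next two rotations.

Every event lands on a Wednesday or Friday (gaps cycle 2, 5, 2, 5, 2).
So the schedule is: every Wednesday and Friday.
Next Wednesday: Sep 30 2009.
Next Friday: Oct 2 2009.

Sep 30 2009, Oct 2 2009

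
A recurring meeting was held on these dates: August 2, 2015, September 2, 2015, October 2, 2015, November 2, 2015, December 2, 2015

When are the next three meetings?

January 2, 2016; February 2, 2016; March 2, 2016

Each date is the 2nd; the gaps (31, 30, 31, 30) track the month lengths.
The rule is the 2nd of each month.
January 2016: January 2, 2016.
Next: February 2016 → February 2, 2016.
Next: March 2016 → March 2, 2016.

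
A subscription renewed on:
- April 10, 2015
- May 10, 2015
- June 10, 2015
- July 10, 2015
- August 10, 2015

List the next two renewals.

September 10, 2015; October 10, 2015

Gaps: 30, 31, 30, 31 days — not constant. Every event is on the 10th of the month.
Pattern: the 10th of each month.
Next: September 2015 → September 10, 2015.
October 2015: October 10, 2015.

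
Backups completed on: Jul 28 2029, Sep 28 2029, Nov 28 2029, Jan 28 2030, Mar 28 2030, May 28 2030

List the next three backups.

Jul 28 2030, Sep 28 2030, Nov 28 2030

Gaps: 62, 61, 61, 59, 61 days — not constant. Every event is on the 28th of the month.
Pattern: the 28th of every 2 months.
July 2030: Jul 28 2030.
Next: September 2030 → Sep 28 2030.
Next: November 2030 → Nov 28 2030.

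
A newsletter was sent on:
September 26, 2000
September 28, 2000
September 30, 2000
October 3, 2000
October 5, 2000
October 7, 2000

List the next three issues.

October 10, 2000; October 12, 2000; October 14, 2000

Gaps: 2, 2, 3, 2, 2 days — not constant, but cyclic with period 3.
The events fall on every Tuesday, Thursday and Saturday.
Next Tuesday: October 10, 2000.
Next Thursday: October 12, 2000.
Next Saturday: October 14, 2000.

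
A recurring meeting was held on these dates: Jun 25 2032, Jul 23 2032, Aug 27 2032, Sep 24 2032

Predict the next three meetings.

Oct 22 2032, Nov 26 2032, Dec 24 2032

These are Fridays at 28- or 35-day spacing (28, 35, 28).
The pattern: 4th Friday of the month.
October 2032 — 4th Friday is Oct 22 2032.
November 2032 — 4th Friday is Nov 26 2032.
December 2032 — 4th Friday is Dec 24 2032.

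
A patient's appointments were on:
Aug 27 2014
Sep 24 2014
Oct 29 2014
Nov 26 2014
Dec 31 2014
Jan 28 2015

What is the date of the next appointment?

Feb 25 2015

Every date is a Wednesday; gaps 28, 35, 28, 35, 28 days.
Each is the last Wednesday of its month (at least one falls on the 29th or later, ruling out '4th Wednesday').
February 2015 ends with Wednesday Feb 25 2015.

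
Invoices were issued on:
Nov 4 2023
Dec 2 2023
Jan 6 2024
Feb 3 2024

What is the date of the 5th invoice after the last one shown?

Jul 6 2024

These are Saturdays at 28- or 35-day spacing (28, 35, 28).
The pattern: 1st Saturday of the month.
March 2024 — 1st Saturday is Mar 2 2024.
April 2024 — 1st Saturday is Apr 6 2024.
May 2024 — 1st Saturday is May 4 2024.
1st Saturday of June 2024: Jun 1 2024.
July 2024 — 1st Saturday is Jul 6 2024.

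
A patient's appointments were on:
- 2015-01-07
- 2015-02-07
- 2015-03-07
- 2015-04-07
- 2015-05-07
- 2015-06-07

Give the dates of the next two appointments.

2015-07-07, 2015-08-07

Each date is the 7th; the gaps (31, 28, 31, 30, 31) track the month lengths.
The rule is the 7th of each month.
July 2015: 2015-07-07.
August 2015: 2015-08-07.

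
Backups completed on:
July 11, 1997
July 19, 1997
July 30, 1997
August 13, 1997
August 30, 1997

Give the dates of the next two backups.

Gaps: 8, 11, 14, 17 days — each gap is 3 larger than the previous one.
Next gap: 20 days. August 30, 1997 + 20 days = September 19, 1997.
Next gap: 23 days. September 19, 1997 + 23 days = October 12, 1997.

September 19, 1997; October 12, 1997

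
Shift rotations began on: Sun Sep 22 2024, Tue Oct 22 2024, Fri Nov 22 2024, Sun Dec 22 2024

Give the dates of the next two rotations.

Wed Jan 22 2025, Sat Feb 22 2025

The day-of-month is always 22 (30, 31, 30 days between events).
So this recurs on the 22nd of each month.
January 2025: Wed Jan 22 2025.
February 2025: Sat Feb 22 2025.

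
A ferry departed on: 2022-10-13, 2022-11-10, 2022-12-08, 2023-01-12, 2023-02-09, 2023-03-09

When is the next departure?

2023-04-13

These are Thursdays at 28- or 35-day spacing (28, 28, 35, 28, 28).
The pattern: 2nd Thursday of the month.
2nd Thursday of April 2023: 2023-04-13.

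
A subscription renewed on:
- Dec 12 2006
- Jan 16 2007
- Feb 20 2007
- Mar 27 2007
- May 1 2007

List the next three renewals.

Gaps between consecutive events: 35, 35, 35, 35 days — a constant 35-day interval.
May 1 2007 + 35 days = Jun 5 2007.
Jun 5 2007 + 35 days = Jul 10 2007.
Jul 10 2007 + 35 days = Aug 14 2007.

Jun 5 2007, Jul 10 2007, Aug 14 2007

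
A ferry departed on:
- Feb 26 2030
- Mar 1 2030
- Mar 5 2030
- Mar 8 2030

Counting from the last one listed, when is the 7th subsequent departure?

Every event lands on a Tuesday or Friday (gaps cycle 3, 4, 3).
So the schedule is: every Tuesday and Friday.
Next Tuesday: Mar 12 2030.
Next Friday: Mar 15 2030.
Next Tuesday: Mar 19 2030.
Next Friday: Mar 22 2030.
Next Tuesday: Mar 26 2030.
Next Friday: Mar 29 2030.
The following Tuesday is Apr 2 2030.

Apr 2 2030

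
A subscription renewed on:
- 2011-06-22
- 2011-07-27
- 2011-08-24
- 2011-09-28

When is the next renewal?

2011-10-26

These are Wednesdays at 28- or 35-day spacing (35, 28, 35).
The pattern: 4th Wednesday of the month.
4th Wednesday of October 2011: 2011-10-26.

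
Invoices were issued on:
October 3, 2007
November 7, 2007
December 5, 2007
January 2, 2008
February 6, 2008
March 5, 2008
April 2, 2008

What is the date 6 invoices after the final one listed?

October 1, 2008

Gaps: 35, 28, 28, 35, 28, 28 days — a mix of 28 and 35. Every date is a Wednesday.
Each is the 1st Wednesday of its month.
May 2008 — 1st Wednesday is May 7, 2008.
1st Wednesday of June 2008: June 4, 2008.
1st Wednesday of July 2008: July 2, 2008.
August 2008 — 1st Wednesday is August 6, 2008.
1st Wednesday of September 2008: September 3, 2008.
1st Wednesday of October 2008: October 1, 2008.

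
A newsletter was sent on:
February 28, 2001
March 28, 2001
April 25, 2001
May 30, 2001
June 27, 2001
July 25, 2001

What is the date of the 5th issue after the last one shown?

All Wednesdays; the gaps (28, 28, 35, 28, 28) vary with month length.
This is the last Wednesday of each month.
August 2001 ends with Wednesday August 29, 2001.
September 2001 ends with Wednesday September 26, 2001.
Last Wednesday of October 2001: October 31, 2001.
November 2001 ends with Wednesday November 28, 2001.
December 2001 ends with Wednesday December 26, 2001.

December 26, 2001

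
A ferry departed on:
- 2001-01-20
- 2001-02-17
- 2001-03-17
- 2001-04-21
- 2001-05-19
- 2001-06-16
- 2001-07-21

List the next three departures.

2001-08-18, 2001-09-15, 2001-10-20

These are Saturdays at 28- or 35-day spacing (28, 28, 35, 28, 28, 35).
The pattern: 3rd Saturday of the month.
3rd Saturday of August 2001: 2001-08-18.
September 2001 — 3rd Saturday is 2001-09-15.
3rd Saturday of October 2001: 2001-10-20.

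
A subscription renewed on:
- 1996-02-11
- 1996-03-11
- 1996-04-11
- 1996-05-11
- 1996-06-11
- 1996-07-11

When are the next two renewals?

1996-08-11, 1996-09-11

The day-of-month is always 11 (29, 31, 30, 31, 30 days between events).
So this recurs on the 11th of each month.
August 1996: 1996-08-11.
Next: September 1996 → 1996-09-11.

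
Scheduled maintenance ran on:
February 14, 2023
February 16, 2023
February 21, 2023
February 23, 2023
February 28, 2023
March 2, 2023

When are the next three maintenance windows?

March 7, 2023; March 9, 2023; March 14, 2023

Gaps: 2, 5, 2, 5, 2 days — not constant, but cyclic with period 2.
The events fall on every Tuesday and Thursday.
Next Tuesday: March 7, 2023.
The following Thursday is March 9, 2023.
The following Tuesday is March 14, 2023.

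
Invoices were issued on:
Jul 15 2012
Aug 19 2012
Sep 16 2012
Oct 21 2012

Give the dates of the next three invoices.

Nov 18 2012, Dec 16 2012, Jan 20 2013

These are Sundays at 28- or 35-day spacing (35, 28, 35).
The pattern: 3rd Sunday of the month.
November 2012 — 3rd Sunday is Nov 18 2012.
3rd Sunday of December 2012: Dec 16 2012.
January 2013 — 3rd Sunday is Jan 20 2013.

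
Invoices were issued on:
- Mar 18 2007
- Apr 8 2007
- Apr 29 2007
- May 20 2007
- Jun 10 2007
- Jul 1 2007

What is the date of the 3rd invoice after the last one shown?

Sep 2 2007

Every event comes 21 days after the last (21, 21, 21, 21, 21).
Jul 1 2007 + 21 days = Jul 22 2007.
Jul 22 2007 + 21 days = Aug 12 2007.
Aug 12 2007 + 21 days = Sep 2 2007.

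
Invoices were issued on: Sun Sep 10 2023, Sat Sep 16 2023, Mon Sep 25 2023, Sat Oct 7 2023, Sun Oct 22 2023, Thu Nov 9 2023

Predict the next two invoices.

Thu Nov 30 2023, Sun Dec 24 2023

Gaps: 6, 9, 12, 15, 18 days — each gap is 3 larger than the previous one.
Next gap: 21 days. Thu Nov 9 2023 + 21 days = Thu Nov 30 2023.
Next gap: 24 days. Thu Nov 30 2023 + 24 days = Sun Dec 24 2023.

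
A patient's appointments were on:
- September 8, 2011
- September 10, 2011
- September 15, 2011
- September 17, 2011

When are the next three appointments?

Gaps: 2, 5, 2 days — not constant, but cyclic with period 2.
The events fall on every Thursday and Saturday.
The following Thursday is September 22, 2011.
The following Saturday is September 24, 2011.
The following Thursday is September 29, 2011.

September 22, 2011; September 24, 2011; September 29, 2011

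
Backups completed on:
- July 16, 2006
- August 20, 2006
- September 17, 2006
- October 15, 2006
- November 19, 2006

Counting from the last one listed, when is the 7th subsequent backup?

June 17, 2007

These are Sundays at 28- or 35-day spacing (35, 28, 28, 35).
The pattern: 3rd Sunday of the month.
3rd Sunday of December 2006: December 17, 2006.
January 2007 — 3rd Sunday is January 21, 2007.
3rd Sunday of February 2007: February 18, 2007.
March 2007 — 3rd Sunday is March 18, 2007.
April 2007 — 3rd Sunday is April 15, 2007.
3rd Sunday of May 2007: May 20, 2007.
June 2007 — 3rd Sunday is June 17, 2007.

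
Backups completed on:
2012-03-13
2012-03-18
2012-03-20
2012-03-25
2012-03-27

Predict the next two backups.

The gap pattern 5, 2, 5, 2 repeats every 2 events.
These are the Tuesdays and Sundays of each week.
The following Sunday is 2012-04-01.
Next Tuesday: 2012-04-03.

2012-04-01, 2012-04-03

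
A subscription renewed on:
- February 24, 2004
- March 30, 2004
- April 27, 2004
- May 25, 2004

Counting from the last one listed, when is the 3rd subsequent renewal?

All Tuesdays; the gaps (35, 28, 28) vary with month length.
This is the last Tuesday of each month.
June 2004 ends with Tuesday June 29, 2004.
July 2004 ends with Tuesday July 27, 2004.
August 2004 ends with Tuesday August 31, 2004.

August 31, 2004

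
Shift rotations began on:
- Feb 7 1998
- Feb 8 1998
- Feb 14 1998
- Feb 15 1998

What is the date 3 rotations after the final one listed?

Feb 28 1998

Every event lands on a Saturday or Sunday (gaps cycle 1, 6, 1).
So the schedule is: every Saturday and Sunday.
The following Saturday is Feb 21 1998.
Next Sunday: Feb 22 1998.
The following Saturday is Feb 28 1998.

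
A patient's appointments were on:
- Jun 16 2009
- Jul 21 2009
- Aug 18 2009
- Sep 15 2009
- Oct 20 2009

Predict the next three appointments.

Gaps: 35, 28, 28, 35 days — a mix of 28 and 35. Every date is a Tuesday.
Each is the 3rd Tuesday of its month.
November 2009 — 3rd Tuesday is Nov 17 2009.
December 2009 — 3rd Tuesday is Dec 15 2009.
3rd Tuesday of January 2010: Jan 19 2010.

Nov 17 2009, Dec 15 2009, Jan 19 2010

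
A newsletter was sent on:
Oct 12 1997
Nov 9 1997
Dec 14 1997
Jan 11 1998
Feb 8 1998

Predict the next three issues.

These are Sundays at 28- or 35-day spacing (28, 35, 28, 28).
The pattern: 2nd Sunday of the month.
2nd Sunday of March 1998: Mar 8 1998.
2nd Sunday of April 1998: Apr 12 1998.
2nd Sunday of May 1998: May 10 1998.

Mar 8 1998, Apr 12 1998, May 10 1998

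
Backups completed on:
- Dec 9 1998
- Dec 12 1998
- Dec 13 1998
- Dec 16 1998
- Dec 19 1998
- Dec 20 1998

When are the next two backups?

Dec 23 1998, Dec 26 1998

Every event lands on a Wednesday or Saturday or Sunday (gaps cycle 3, 1, 3, 3, 1).
So the schedule is: every Wednesday, Saturday and Sunday.
The following Wednesday is Dec 23 1998.
Next Saturday: Dec 26 1998.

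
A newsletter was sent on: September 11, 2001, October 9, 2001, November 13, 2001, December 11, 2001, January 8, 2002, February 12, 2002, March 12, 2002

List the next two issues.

April 9, 2002; May 14, 2002

Gaps: 28, 35, 28, 28, 35, 28 days — a mix of 28 and 35. Every date is a Tuesday.
Each is the 2nd Tuesday of its month.
April 2002 — 2nd Tuesday is April 9, 2002.
2nd Tuesday of May 2002: May 14, 2002.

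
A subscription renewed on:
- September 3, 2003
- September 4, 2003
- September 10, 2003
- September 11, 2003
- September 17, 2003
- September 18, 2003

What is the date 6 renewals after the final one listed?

Every event lands on a Wednesday or Thursday (gaps cycle 1, 6, 1, 6, 1).
So the schedule is: every Wednesday and Thursday.
Next Wednesday: September 24, 2003.
Next Thursday: September 25, 2003.
The following Wednesday is October 1, 2003.
The following Thursday is October 2, 2003.
Next Wednesday: October 8, 2003.
Next Thursday: October 9, 2003.

October 9, 2003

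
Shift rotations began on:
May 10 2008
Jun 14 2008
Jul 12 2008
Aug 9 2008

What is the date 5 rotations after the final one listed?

Jan 10 2009

These are Saturdays at 28- or 35-day spacing (35, 28, 28).
The pattern: 2nd Saturday of the month.
September 2008 — 2nd Saturday is Sep 13 2008.
October 2008 — 2nd Saturday is Oct 11 2008.
November 2008 — 2nd Saturday is Nov 8 2008.
December 2008 — 2nd Saturday is Dec 13 2008.
January 2009 — 2nd Saturday is Jan 10 2009.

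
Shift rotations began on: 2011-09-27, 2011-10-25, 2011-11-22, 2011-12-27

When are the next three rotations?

All dates are Tuesdays, 28, 28, 35 days apart.
Specifically, the 4th Tuesday of each month.
January 2012 — 4th Tuesday is 2012-01-24.
February 2012 — 4th Tuesday is 2012-02-28.
March 2012 — 4th Tuesday is 2012-03-27.

2012-01-24, 2012-02-28, 2012-03-27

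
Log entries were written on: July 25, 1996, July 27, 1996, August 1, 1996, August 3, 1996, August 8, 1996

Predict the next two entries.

Gaps: 2, 5, 2, 5 days — not constant, but cyclic with period 2.
The events fall on every Thursday and Saturday.
The following Saturday is August 10, 1996.
Next Thursday: August 15, 1996.

August 10, 1996; August 15, 1996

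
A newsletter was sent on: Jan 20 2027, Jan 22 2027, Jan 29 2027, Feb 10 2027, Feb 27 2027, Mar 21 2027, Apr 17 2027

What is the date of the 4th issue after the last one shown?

Sep 22 2027

Intervals are 2, 7, 12, 17, 22, 27 days — an arithmetic progression with common difference 5.
Next gap: 32 days. Apr 17 2027 + 32 days = May 19 2027.
Next gap: 37 days. May 19 2027 + 37 days = Jun 25 2027.
Next gap: 42 days. Jun 25 2027 + 42 days = Aug 6 2027.
Next gap: 47 days. Aug 6 2027 + 47 days = Sep 22 2027.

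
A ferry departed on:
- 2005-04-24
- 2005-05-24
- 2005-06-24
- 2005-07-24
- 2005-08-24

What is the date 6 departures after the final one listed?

Each date is the 24th; the gaps (30, 31, 30, 31) track the month lengths.
The rule is the 24th of each month.
September 2005: 2005-09-24.
October 2005: 2005-10-24.
Next: November 2005 → 2005-11-24.
December 2005: 2005-12-24.
January 2006: 2006-01-24.
February 2006: 2006-02-24.

2006-02-24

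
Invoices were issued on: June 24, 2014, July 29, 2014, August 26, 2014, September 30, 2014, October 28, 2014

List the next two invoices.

These are Tuesdays with 35, 28, 35, 28-day gaps.
Each is the final Tuesday of its month — July 29, 2014 is past the 28th, so '4th Tuesday' doesn't fit.
Last Tuesday of November 2014: November 25, 2014.
Last Tuesday of December 2014: December 30, 2014.

November 25, 2014; December 30, 2014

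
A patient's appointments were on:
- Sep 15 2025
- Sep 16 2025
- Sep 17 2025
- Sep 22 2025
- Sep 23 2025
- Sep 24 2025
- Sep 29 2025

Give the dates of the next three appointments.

Every event lands on a Monday or Tuesday or Wednesday (gaps cycle 1, 1, 5, 1, 1, 5).
So the schedule is: every Monday, Tuesday and Wednesday.
Next Tuesday: Sep 30 2025.
Next Wednesday: Oct 1 2025.
Next Monday: Oct 6 2025.

Sep 30 2025, Oct 1 2025, Oct 6 2025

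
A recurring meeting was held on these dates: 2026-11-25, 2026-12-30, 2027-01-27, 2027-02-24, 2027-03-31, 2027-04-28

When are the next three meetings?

These are Wednesdays with 35, 28, 28, 35, 28-day gaps.
Each is the final Wednesday of its month — 2026-12-30 is past the 28th, so '4th Wednesday' doesn't fit.
May 2027 ends with Wednesday 2027-05-26.
Last Wednesday of June 2027: 2027-06-30.
Last Wednesday of July 2027: 2027-07-28.

2027-05-26, 2027-06-30, 2027-07-28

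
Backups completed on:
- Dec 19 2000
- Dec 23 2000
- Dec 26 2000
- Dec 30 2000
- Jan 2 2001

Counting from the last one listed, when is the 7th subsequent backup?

Jan 27 2001

Every event lands on a Tuesday or Saturday (gaps cycle 4, 3, 4, 3).
So the schedule is: every Tuesday and Saturday.
Next Saturday: Jan 6 2001.
Next Tuesday: Jan 9 2001.
Next Saturday: Jan 13 2001.
The following Tuesday is Jan 16 2001.
The following Saturday is Jan 20 2001.
Next Tuesday: Jan 23 2001.
Next Saturday: Jan 27 2001.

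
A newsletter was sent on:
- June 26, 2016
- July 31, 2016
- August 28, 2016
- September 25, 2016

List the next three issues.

October 30, 2016; November 27, 2016; December 25, 2016

All Sundays; the gaps (35, 28, 28) vary with month length.
This is the last Sunday of each month.
Last Sunday of October 2016: October 30, 2016.
Last Sunday of November 2016: November 27, 2016.
December 2016 ends with Sunday December 25, 2016.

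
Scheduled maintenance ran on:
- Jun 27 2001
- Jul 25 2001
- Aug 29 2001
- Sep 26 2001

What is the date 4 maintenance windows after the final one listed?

Jan 30 2002

All Wednesdays; the gaps (28, 35, 28) vary with month length.
This is the last Wednesday of each month.
October 2001 ends with Wednesday Oct 31 2001.
November 2001 ends with Wednesday Nov 28 2001.
December 2001 ends with Wednesday Dec 26 2001.
Last Wednesday of January 2002: Jan 30 2002.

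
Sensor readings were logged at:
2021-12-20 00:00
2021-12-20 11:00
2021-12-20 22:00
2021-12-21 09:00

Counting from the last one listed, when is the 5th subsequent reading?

2021-12-23 16:00

Spacing: 11, 11, 11 h — constant 11 h.
2021-12-21 09:00 + 11 h = 2021-12-21 20:00.
2021-12-21 20:00 + 11 h = 2021-12-22 07:00.
2021-12-22 07:00 + 11 h = 2021-12-22 18:00.
2021-12-22 18:00 + 11 h = 2021-12-23 05:00.
2021-12-23 05:00 + 11 h = 2021-12-23 16:00.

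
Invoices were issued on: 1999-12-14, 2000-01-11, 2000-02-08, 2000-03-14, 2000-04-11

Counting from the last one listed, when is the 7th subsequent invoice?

2000-11-14

All dates are Tuesdays, 28, 28, 35, 28 days apart.
Specifically, the 2nd Tuesday of each month.
2nd Tuesday of May 2000: 2000-05-09.
2nd Tuesday of June 2000: 2000-06-13.
2nd Tuesday of July 2000: 2000-07-11.
2nd Tuesday of August 2000: 2000-08-08.
September 2000 — 2nd Tuesday is 2000-09-12.
October 2000 — 2nd Tuesday is 2000-10-10.
November 2000 — 2nd Tuesday is 2000-11-14.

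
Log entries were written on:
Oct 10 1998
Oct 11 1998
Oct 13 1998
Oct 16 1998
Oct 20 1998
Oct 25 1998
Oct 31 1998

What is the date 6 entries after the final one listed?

Dec 27 1998

The spacing grows by 1 each time: 1, 2, 3, 4, 5, 6 days.
Next gap: 7 days. Oct 31 1998 + 7 days = Nov 7 1998.
Next gap: 8 days. Nov 7 1998 + 8 days = Nov 15 1998.
Next gap: 9 days. Nov 15 1998 + 9 days = Nov 24 1998.
Next gap: 10 days. Nov 24 1998 + 10 days = Dec 4 1998.
Next gap: 11 days. Dec 4 1998 + 11 days = Dec 15 1998.
Next gap: 12 days. Dec 15 1998 + 12 days = Dec 27 1998.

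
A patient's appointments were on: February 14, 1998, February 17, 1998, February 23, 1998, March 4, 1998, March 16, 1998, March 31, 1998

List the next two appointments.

April 18, 1998; May 9, 1998

Gaps: 3, 6, 9, 12, 15 days — each gap is 3 larger than the previous one.
Next gap: 18 days. March 31, 1998 + 18 days = April 18, 1998.
Next gap: 21 days. April 18, 1998 + 21 days = May 9, 1998.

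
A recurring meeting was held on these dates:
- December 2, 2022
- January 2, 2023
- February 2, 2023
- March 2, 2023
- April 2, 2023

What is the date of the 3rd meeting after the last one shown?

The day-of-month is always 2 (31, 31, 28, 31 days between events).
So this recurs on the 2nd of each month.
May 2023: May 2, 2023.
June 2023: June 2, 2023.
Next: July 2023 → July 2, 2023.

July 2, 2023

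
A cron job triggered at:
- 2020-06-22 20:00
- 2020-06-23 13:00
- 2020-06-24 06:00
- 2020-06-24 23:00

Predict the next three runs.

2020-06-25 16:00, 2020-06-26 09:00, 2020-06-27 02:00

The interval is a steady 17 hours (17, 17, 17).
2020-06-24 23:00 + 17 h = 2020-06-25 16:00.
2020-06-25 16:00 + 17 h = 2020-06-26 09:00.
2020-06-26 09:00 + 17 h = 2020-06-27 02:00.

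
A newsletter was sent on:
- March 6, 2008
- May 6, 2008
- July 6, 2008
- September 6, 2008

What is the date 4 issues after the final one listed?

Each date is the 6th; the gaps (61, 61, 62) track the month lengths.
The rule is the 6th of every 2 months.
November 2008: November 6, 2008.
Next: January 2009 → January 6, 2009.
Next: March 2009 → March 6, 2009.
Next: May 2009 → May 6, 2009.

May 6, 2009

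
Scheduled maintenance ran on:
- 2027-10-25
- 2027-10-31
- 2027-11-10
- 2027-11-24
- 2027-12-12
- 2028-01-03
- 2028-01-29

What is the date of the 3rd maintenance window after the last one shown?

The spacing grows by 4 each time: 6, 10, 14, 18, 22, 26 days.
Next gap: 30 days. 2028-01-29 + 30 days = 2028-02-28.
Next gap: 34 days. 2028-02-28 + 34 days = 2028-04-02.
Next gap: 38 days. 2028-04-02 + 38 days = 2028-05-10.

2028-05-10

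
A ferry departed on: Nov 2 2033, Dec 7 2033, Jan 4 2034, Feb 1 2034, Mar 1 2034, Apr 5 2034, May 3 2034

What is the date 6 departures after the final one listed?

Nov 1 2034

These are Wednesdays at 28- or 35-day spacing (35, 28, 28, 28, 35, 28).
The pattern: 1st Wednesday of the month.
June 2034 — 1st Wednesday is Jun 7 2034.
July 2034 — 1st Wednesday is Jul 5 2034.
1st Wednesday of August 2034: Aug 2 2034.
September 2034 — 1st Wednesday is Sep 6 2034.
1st Wednesday of October 2034: Oct 4 2034.
November 2034 — 1st Wednesday is Nov 1 2034.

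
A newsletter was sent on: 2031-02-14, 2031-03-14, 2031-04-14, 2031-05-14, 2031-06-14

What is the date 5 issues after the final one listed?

The day-of-month is always 14 (28, 31, 30, 31 days between events).
So this recurs on the 14th of each month.
Next: July 2031 → 2031-07-14.
August 2031: 2031-08-14.
September 2031: 2031-09-14.
October 2031: 2031-10-14.
Next: November 2031 → 2031-11-14.

2031-11-14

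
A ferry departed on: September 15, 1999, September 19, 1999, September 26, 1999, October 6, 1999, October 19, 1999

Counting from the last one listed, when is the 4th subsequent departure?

Intervals are 4, 7, 10, 13 days — an arithmetic progression with common difference 3.
Next gap: 16 days. October 19, 1999 + 16 days = November 4, 1999.
Next gap: 19 days. November 4, 1999 + 19 days = November 23, 1999.
Next gap: 22 days. November 23, 1999 + 22 days = December 15, 1999.
Next gap: 25 days. December 15, 1999 + 25 days = January 9, 2000.

January 9, 2000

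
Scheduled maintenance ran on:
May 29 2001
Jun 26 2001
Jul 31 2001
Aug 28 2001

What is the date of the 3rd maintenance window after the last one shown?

All Tuesdays; the gaps (28, 35, 28) vary with month length.
This is the last Tuesday of each month.
September 2001 ends with Tuesday Sep 25 2001.
Last Tuesday of October 2001: Oct 30 2001.
Last Tuesday of November 2001: Nov 27 2001.

Nov 27 2001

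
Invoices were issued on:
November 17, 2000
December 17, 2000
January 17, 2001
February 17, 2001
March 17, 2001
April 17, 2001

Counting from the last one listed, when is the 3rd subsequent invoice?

Gaps: 30, 31, 31, 28, 31 days — not constant. Every event is on the 17th of the month.
Pattern: the 17th of each month.
Next: May 2001 → May 17, 2001.
Next: June 2001 → June 17, 2001.
Next: July 2001 → July 17, 2001.

July 17, 2001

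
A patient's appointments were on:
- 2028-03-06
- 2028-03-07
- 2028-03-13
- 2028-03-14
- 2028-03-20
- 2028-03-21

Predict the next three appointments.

2028-03-27, 2028-03-28, 2028-04-03

Every event lands on a Monday or Tuesday (gaps cycle 1, 6, 1, 6, 1).
So the schedule is: every Monday and Tuesday.
The following Monday is 2028-03-27.
Next Tuesday: 2028-03-28.
The following Monday is 2028-04-03.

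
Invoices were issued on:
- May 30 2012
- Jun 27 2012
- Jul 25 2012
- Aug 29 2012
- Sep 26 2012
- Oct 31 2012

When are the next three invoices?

Every date is a Wednesday; gaps 28, 28, 35, 28, 35 days.
Each is the last Wednesday of its month (at least one falls on the 29th or later, ruling out '4th Wednesday').
November 2012 ends with Wednesday Nov 28 2012.
December 2012 ends with Wednesday Dec 26 2012.
January 2013 ends with Wednesday Jan 30 2013.

Nov 28 2012, Dec 26 2012, Jan 30 2013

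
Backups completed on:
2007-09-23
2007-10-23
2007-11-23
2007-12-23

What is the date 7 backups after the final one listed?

2008-07-23

The day-of-month is always 23 (30, 31, 30 days between events).
So this recurs on the 23rd of each month.
Next: January 2008 → 2008-01-23.
February 2008: 2008-02-23.
March 2008: 2008-03-23.
Next: April 2008 → 2008-04-23.
May 2008: 2008-05-23.
Next: June 2008 → 2008-06-23.
July 2008: 2008-07-23.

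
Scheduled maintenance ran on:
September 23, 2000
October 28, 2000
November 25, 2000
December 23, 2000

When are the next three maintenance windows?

January 27, 2001; February 24, 2001; March 24, 2001

Gaps: 35, 28, 28 days — a mix of 28 and 35. Every date is a Saturday.
Each is the 4th Saturday of its month.
4th Saturday of January 2001: January 27, 2001.
February 2001 — 4th Saturday is February 24, 2001.
4th Saturday of March 2001: March 24, 2001.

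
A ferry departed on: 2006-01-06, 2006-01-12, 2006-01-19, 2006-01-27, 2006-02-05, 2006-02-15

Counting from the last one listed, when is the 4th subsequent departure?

2006-04-06

The spacing grows by 1 each time: 6, 7, 8, 9, 10 days.
Next gap: 11 days. 2006-02-15 + 11 days = 2006-02-26.
Next gap: 12 days. 2006-02-26 + 12 days = 2006-03-10.
Next gap: 13 days. 2006-03-10 + 13 days = 2006-03-23.
Next gap: 14 days. 2006-03-23 + 14 days = 2006-04-06.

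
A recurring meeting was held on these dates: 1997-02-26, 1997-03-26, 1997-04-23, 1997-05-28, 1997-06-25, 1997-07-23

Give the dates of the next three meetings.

1997-08-27, 1997-09-24, 1997-10-22

Gaps: 28, 28, 35, 28, 28 days — a mix of 28 and 35. Every date is a Wednesday.
Each is the 4th Wednesday of its month.
August 1997 — 4th Wednesday is 1997-08-27.
September 1997 — 4th Wednesday is 1997-09-24.
4th Wednesday of October 1997: 1997-10-22.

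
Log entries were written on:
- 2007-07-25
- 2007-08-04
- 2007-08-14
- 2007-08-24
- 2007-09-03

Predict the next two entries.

2007-09-13, 2007-09-23

Every event comes 10 days after the last (10, 10, 10, 10).
2007-09-03 + 10 days = 2007-09-13.
2007-09-13 + 10 days = 2007-09-23.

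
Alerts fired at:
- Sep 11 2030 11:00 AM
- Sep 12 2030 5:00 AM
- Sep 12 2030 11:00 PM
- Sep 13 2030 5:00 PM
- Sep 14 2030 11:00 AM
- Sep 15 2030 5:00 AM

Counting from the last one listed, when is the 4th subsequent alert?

Gaps: 18, 18, 18, 18, 18 hours — each event is 18 hours after the previous one.
Sep 15 2030 5:00 AM + 18 h = Sep 15 2030 11:00 PM.
Sep 15 2030 11:00 PM + 18 h = Sep 16 2030 5:00 PM.
Sep 16 2030 5:00 PM + 18 h = Sep 17 2030 11:00 AM.
Sep 17 2030 11:00 AM + 18 h = Sep 18 2030 5:00 AM.

Sep 18 2030 5:00 AM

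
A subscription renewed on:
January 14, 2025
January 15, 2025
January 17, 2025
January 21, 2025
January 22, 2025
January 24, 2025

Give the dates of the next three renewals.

January 28, 2025; January 29, 2025; January 31, 2025

The gap pattern 1, 2, 4, 1, 2 repeats every 3 events.
These are the Tuesdays, Wednesdays and Fridays of each week.
Next Tuesday: January 28, 2025.
Next Wednesday: January 29, 2025.
Next Friday: January 31, 2025.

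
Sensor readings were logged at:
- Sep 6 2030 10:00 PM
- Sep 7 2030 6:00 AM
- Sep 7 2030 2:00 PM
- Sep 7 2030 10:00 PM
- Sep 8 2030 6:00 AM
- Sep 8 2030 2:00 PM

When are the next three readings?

Spacing: 8, 8, 8, 8, 8 h — constant 8 h.
Sep 8 2030 2:00 PM + 8 h = Sep 8 2030 10:00 PM.
Sep 8 2030 10:00 PM + 8 h = Sep 9 2030 6:00 AM.
Sep 9 2030 6:00 AM + 8 h = Sep 9 2030 2:00 PM.

Sep 8 2030 10:00 PM, Sep 9 2030 6:00 AM, Sep 9 2030 2:00 PM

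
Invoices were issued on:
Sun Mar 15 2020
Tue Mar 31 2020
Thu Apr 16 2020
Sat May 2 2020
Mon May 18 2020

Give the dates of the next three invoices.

The spacing is 16, 16, 16, 16 days — always 16 days.
Mon May 18 2020 + 16 days = Wed Jun 3 2020.
Wed Jun 3 2020 + 16 days = Fri Jun 19 2020.
Fri Jun 19 2020 + 16 days = Sun Jul 5 2020.

Wed Jun 3 2020, Fri Jun 19 2020, Sun Jul 5 2020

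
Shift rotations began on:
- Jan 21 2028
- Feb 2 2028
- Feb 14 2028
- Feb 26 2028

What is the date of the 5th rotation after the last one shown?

Apr 26 2028

Every event comes 12 days after the last (12, 12, 12).
Feb 26 2028 + 12 days = Mar 9 2028.
Mar 9 2028 + 12 days = Mar 21 2028.
Mar 21 2028 + 12 days = Apr 2 2028.
Apr 2 2028 + 12 days = Apr 14 2028.
Apr 14 2028 + 12 days = Apr 26 2028.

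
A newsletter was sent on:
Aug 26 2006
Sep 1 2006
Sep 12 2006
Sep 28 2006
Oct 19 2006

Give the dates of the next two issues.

The spacing grows by 5 each time: 6, 11, 16, 21 days.
Next gap: 26 days. Oct 19 2006 + 26 days = Nov 14 2006.
Next gap: 31 days. Nov 14 2006 + 31 days = Dec 15 2006.

Nov 14 2006, Dec 15 2006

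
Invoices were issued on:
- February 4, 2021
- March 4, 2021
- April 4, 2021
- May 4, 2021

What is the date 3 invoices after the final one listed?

Gaps: 28, 31, 30 days — not constant. Every event is on the 4th of the month.
Pattern: the 4th of each month.
Next: June 2021 → June 4, 2021.
July 2021: July 4, 2021.
Next: August 2021 → August 4, 2021.

August 4, 2021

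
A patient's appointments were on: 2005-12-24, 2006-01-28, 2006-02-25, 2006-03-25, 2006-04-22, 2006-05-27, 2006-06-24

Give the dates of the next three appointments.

2006-07-22, 2006-08-26, 2006-09-23

These are Saturdays at 28- or 35-day spacing (35, 28, 28, 28, 35, 28).
The pattern: 4th Saturday of the month.
July 2006 — 4th Saturday is 2006-07-22.
4th Saturday of August 2006: 2006-08-26.
September 2006 — 4th Saturday is 2006-09-23.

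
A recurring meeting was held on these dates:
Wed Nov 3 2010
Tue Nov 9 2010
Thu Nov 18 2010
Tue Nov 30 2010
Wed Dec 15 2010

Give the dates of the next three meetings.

The spacing grows by 3 each time: 6, 9, 12, 15 days.
Next gap: 18 days. Wed Dec 15 2010 + 18 days = Sun Jan 2 2011.
Next gap: 21 days. Sun Jan 2 2011 + 21 days = Sun Jan 23 2011.
Next gap: 24 days. Sun Jan 23 2011 + 24 days = Wed Feb 16 2011.

Sun Jan 2 2011, Sun Jan 23 2011, Wed Feb 16 2011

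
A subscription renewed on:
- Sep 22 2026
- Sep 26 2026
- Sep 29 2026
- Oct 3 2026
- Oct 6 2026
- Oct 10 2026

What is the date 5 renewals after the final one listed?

Oct 27 2026

Every event lands on a Tuesday or Saturday (gaps cycle 4, 3, 4, 3, 4).
So the schedule is: every Tuesday and Saturday.
Next Tuesday: Oct 13 2026.
Next Saturday: Oct 17 2026.
Next Tuesday: Oct 20 2026.
The following Saturday is Oct 24 2026.
The following Tuesday is Oct 27 2026.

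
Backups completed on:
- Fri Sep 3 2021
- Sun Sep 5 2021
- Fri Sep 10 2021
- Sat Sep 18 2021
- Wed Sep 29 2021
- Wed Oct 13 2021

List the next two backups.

The spacing grows by 3 each time: 2, 5, 8, 11, 14 days.
Next gap: 17 days. Wed Oct 13 2021 + 17 days = Sat Oct 30 2021.
Next gap: 20 days. Sat Oct 30 2021 + 20 days = Fri Nov 19 2021.

Sat Oct 30 2021, Fri Nov 19 2021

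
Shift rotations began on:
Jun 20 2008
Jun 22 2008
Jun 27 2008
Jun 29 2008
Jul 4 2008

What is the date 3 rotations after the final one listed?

Every event lands on a Friday or Sunday (gaps cycle 2, 5, 2, 5).
So the schedule is: every Friday and Sunday.
The following Sunday is Jul 6 2008.
Next Friday: Jul 11 2008.
Next Sunday: Jul 13 2008.

Jul 13 2008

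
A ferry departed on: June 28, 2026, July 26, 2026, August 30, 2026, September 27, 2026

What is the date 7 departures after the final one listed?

April 25, 2027

All Sundays; the gaps (28, 35, 28) vary with month length.
This is the last Sunday of each month.
Last Sunday of October 2026: October 25, 2026.
November 2026 ends with Sunday November 29, 2026.
Last Sunday of December 2026: December 27, 2026.
January 2027 ends with Sunday January 31, 2027.
February 2027 ends with Sunday February 28, 2027.
March 2027 ends with Sunday March 28, 2027.
April 2027 ends with Sunday April 25, 2027.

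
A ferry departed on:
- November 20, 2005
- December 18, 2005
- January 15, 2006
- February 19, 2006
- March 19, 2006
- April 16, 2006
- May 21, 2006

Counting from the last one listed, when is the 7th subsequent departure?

December 17, 2006

All dates are Sundays, 28, 28, 35, 28, 28, 35 days apart.
Specifically, the 3rd Sunday of each month.
3rd Sunday of June 2006: June 18, 2006.
3rd Sunday of July 2006: July 16, 2006.
3rd Sunday of August 2006: August 20, 2006.
3rd Sunday of September 2006: September 17, 2006.
October 2006 — 3rd Sunday is October 15, 2006.
November 2006 — 3rd Sunday is November 19, 2006.
December 2006 — 3rd Sunday is December 17, 2006.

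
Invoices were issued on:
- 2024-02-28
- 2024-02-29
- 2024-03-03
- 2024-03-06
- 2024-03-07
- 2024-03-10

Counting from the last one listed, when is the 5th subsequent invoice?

The gap pattern 1, 3, 3, 1, 3 repeats every 3 events.
These are the Wednesdays, Thursdays and Sundays of each week.
Next Wednesday: 2024-03-13.
The following Thursday is 2024-03-14.
Next Sunday: 2024-03-17.
Next Wednesday: 2024-03-20.
Next Thursday: 2024-03-21.

2024-03-21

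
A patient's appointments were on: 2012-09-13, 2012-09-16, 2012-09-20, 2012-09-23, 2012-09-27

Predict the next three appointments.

2012-09-30, 2012-10-04, 2012-10-07

The gap pattern 3, 4, 3, 4 repeats every 2 events.
These are the Thursdays and Sundays of each week.
Next Sunday: 2012-09-30.
Next Thursday: 2012-10-04.
The following Sunday is 2012-10-07.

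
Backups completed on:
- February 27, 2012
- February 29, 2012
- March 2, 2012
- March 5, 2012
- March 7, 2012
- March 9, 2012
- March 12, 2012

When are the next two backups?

March 14, 2012; March 16, 2012

The gap pattern 2, 2, 3, 2, 2, 3 repeats every 3 events.
These are the Mondays, Wednesdays and Fridays of each week.
The following Wednesday is March 14, 2012.
Next Friday: March 16, 2012.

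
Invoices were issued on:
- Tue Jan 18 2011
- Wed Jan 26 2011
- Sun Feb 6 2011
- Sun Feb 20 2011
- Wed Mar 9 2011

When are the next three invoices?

Intervals are 8, 11, 14, 17 days — an arithmetic progression with common difference 3.
Next gap: 20 days. Wed Mar 9 2011 + 20 days = Tue Mar 29 2011.
Next gap: 23 days. Tue Mar 29 2011 + 23 days = Thu Apr 21 2011.
Next gap: 26 days. Thu Apr 21 2011 + 26 days = Tue May 17 2011.

Tue Mar 29 2011, Thu Apr 21 2011, Tue May 17 2011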